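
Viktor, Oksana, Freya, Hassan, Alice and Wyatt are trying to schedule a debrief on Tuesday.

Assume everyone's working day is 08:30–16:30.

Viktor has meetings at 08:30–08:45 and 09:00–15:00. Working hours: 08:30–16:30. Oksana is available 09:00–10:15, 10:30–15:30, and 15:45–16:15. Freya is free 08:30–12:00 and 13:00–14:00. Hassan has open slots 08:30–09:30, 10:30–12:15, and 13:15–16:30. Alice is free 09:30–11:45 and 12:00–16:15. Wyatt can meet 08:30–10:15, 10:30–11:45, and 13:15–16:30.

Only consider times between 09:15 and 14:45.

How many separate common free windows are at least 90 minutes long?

0

Viktor free within 08:30–16:30: 08:45–09:00, 15:00–16:30.
Viktor ∩ Oksana: 15:00–15:30, 15:45–16:15.
Viktor ∩ Oksana ∩ Freya: (none).
Viktor ∩ Oksana ∩ Freya ∩ Hassan: (none).
Viktor ∩ Oksana ∩ Freya ∩ Hassan ∩ Alice: (none).
Viktor ∩ Oksana ∩ Freya ∩ Hassan ∩ Alice ∩ Wyatt: (none).
Restricted to 09:15–14:45: (none).
Windows ≥ 90 min: (none).
That's 0 windows.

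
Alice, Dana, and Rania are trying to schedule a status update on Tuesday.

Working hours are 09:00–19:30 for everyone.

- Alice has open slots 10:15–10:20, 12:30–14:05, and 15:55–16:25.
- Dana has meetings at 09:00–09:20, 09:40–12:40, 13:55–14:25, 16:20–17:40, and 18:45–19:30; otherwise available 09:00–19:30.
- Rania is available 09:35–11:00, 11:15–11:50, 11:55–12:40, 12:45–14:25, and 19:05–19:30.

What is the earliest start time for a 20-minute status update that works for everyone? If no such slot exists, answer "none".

Dana free within 09:00–19:30: 09:20–09:40, 12:40–13:55, 14:25–16:20, 17:40–18:45.
Alice ∩ Dana: 12:40–13:55, 15:55–16:20.
Alice ∩ Dana ∩ Rania: 12:45–13:55.
Windows ≥ 20 min: 12:45–13:55.
Earliest such window starts at 12:45.

12:45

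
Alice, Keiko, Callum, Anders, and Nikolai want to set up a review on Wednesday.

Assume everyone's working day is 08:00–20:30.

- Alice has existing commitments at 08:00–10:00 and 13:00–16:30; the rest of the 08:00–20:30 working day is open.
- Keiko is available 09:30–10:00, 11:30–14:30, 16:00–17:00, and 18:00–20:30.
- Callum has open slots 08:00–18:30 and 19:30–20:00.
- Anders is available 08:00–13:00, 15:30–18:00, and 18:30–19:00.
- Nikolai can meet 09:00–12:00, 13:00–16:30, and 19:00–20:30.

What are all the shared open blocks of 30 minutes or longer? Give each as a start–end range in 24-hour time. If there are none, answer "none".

11:30–12:00

Alice free within 08:00–20:30: 10:00–13:00, 16:30–20:30.
Alice ∩ Keiko: 11:30–13:00, 16:30–17:00, 18:00–20:30.
Alice ∩ Keiko ∩ Callum: 11:30–13:00, 16:30–17:00, 18:00–18:30, 19:30–20:00.
Alice ∩ Keiko ∩ Callum ∩ Anders: 11:30–13:00, 16:30–17:00.
Alice ∩ Keiko ∩ Callum ∩ Anders ∩ Nikolai: 11:30–12:00.
Windows ≥ 30 min: 11:30–12:00.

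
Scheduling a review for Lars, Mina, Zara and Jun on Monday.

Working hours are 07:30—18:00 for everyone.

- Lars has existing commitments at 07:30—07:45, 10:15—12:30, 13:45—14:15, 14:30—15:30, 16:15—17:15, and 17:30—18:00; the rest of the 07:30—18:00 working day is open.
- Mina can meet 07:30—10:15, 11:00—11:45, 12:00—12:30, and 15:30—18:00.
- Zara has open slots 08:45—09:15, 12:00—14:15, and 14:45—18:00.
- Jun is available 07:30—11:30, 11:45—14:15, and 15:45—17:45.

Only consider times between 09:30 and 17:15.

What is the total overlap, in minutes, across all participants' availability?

Lars free within 07:30–18:00: 07:45–10:15, 12:30–13:45, 14:15–14:30, 15:30–16:15, 17:15–17:30.
Lars ∩ Mina: 07:45–10:15, 15:30–16:15, 17:15–17:30.
Lars ∩ Mina ∩ Zara: 08:45–09:15, 15:30–16:15, 17:15–17:30.
Lars ∩ Mina ∩ Zara ∩ Jun: 08:45–09:15, 15:45–16:15, 17:15–17:30.
Restricted to 09:30–17:15: 15:45–16:15.
Total common minutes: 30.

30 minutes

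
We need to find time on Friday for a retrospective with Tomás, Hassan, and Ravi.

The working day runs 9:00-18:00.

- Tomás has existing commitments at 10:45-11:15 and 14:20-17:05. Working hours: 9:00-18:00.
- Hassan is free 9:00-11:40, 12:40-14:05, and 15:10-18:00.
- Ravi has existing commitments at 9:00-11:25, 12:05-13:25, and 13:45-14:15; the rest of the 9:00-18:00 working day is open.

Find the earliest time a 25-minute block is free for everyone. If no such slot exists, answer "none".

Tomás free within 09:00–18:00: 09:00–10:45, 11:15–14:20, 17:05–18:00.
Ravi free within 09:00–18:00: 11:25–12:05, 13:25–13:45, 14:15–18:00.
Tomás ∩ Hassan: 09:00–10:45, 11:15–11:40, 12:40–14:05, 17:05–18:00.
Tomás ∩ Hassan ∩ Ravi: 11:25–11:40, 13:25–13:45, 17:05–18:00.
Windows ≥ 25 min: 17:05–18:00.
Earliest such window starts at 17:05.

17:05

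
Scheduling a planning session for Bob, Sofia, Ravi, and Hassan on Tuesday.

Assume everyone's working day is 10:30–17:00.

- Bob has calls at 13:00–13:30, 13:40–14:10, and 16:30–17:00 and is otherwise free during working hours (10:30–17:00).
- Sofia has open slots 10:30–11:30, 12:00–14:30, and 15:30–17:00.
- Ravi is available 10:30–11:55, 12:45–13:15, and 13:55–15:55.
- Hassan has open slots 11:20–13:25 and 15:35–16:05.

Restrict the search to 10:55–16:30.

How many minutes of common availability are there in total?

Bob free within 10:30–17:00: 10:30–13:00, 13:30–13:40, 14:10–16:30.
Bob ∩ Sofia: 10:30–11:30, 12:00–13:00, 13:30–13:40, 14:10–14:30, 15:30–16:30.
Bob ∩ Sofia ∩ Ravi: 10:30–11:30, 12:45–13:00, 14:10–14:30, 15:30–15:55.
Bob ∩ Sofia ∩ Ravi ∩ Hassan: 11:20–11:30, 12:45–13:00, 15:35–15:55.
Restricted to 10:55–16:30: 11:20–11:30, 12:45–13:00, 15:35–15:55.
Total common minutes: 10 + 15 + 20 = 45.

45 minutes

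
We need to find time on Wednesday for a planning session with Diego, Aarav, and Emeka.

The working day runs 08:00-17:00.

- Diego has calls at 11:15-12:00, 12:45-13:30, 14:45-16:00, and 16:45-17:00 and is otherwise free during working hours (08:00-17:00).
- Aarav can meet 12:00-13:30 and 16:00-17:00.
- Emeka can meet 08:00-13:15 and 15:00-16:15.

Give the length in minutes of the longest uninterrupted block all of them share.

Diego free within 08:00–17:00: 08:00–11:15, 12:00–12:45, 13:30–14:45, 16:00–16:45.
Diego ∩ Aarav: 12:00–12:45, 16:00–16:45.
Diego ∩ Aarav ∩ Emeka: 12:00–12:45, 16:00–16:15.
Common window lengths: 45, 15 min; longest is 45.

45 minutes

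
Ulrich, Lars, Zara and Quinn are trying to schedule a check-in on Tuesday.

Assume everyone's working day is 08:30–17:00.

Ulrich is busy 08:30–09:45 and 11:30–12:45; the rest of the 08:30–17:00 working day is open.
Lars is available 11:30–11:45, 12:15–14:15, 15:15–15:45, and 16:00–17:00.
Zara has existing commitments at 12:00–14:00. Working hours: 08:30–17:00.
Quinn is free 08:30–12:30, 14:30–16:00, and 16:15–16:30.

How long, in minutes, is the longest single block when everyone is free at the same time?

30 minutes

Ulrich free within 08:30–17:00: 09:45–11:30, 12:45–17:00.
Zara free within 08:30–17:00: 08:30–12:00, 14:00–17:00.
Ulrich ∩ Lars: 12:45–14:15, 15:15–15:45, 16:00–17:00.
Ulrich ∩ Lars ∩ Zara: 14:00–14:15, 15:15–15:45, 16:00–17:00.
Ulrich ∩ Lars ∩ Zara ∩ Quinn: 15:15–15:45, 16:15–16:30.
Common window lengths: 30, 15 min; longest is 30.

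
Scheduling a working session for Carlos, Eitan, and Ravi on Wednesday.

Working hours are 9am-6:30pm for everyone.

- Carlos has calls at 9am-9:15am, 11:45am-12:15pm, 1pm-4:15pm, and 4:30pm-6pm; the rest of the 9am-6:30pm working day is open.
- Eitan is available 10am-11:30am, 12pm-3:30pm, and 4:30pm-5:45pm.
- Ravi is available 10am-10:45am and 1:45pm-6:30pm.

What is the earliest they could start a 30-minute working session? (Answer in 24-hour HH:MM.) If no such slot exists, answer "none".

Carlos free within 09:00–18:30: 09:15–11:45, 12:15–13:00, 16:15–16:30, 18:00–18:30.
Carlos ∩ Eitan: 10:00–11:30, 12:15–13:00.
Carlos ∩ Eitan ∩ Ravi: 10:00–10:45.
Windows ≥ 30 min: 10:00–10:45.
Earliest such window starts at 10:00.

10:00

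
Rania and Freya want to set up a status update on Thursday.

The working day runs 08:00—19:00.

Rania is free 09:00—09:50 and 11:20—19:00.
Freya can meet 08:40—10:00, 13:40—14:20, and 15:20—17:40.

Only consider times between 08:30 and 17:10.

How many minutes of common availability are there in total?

Rania ∩ Freya: 09:00–09:50, 13:40–14:20, 15:20–17:40.
Restricted to 08:30–17:10: 09:00–09:50, 13:40–14:20, 15:20–17:10.
Total common minutes: 50 + 40 + 110 = 200.

200 minutes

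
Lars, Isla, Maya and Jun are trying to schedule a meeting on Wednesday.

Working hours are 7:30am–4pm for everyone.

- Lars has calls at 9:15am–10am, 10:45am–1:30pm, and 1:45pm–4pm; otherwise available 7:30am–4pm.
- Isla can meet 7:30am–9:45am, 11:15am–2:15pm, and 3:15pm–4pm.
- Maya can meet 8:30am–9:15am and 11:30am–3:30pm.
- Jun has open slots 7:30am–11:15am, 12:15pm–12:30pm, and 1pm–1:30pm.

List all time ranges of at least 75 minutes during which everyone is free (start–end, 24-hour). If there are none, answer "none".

none

Lars free within 07:30–16:00: 07:30–09:15, 10:00–10:45, 13:30–13:45.
Lars ∩ Isla: 07:30–09:15, 13:30–13:45.
Lars ∩ Isla ∩ Maya: 08:30–09:15, 13:30–13:45.
Lars ∩ Isla ∩ Maya ∩ Jun: 08:30–09:15.
Windows ≥ 75 min: (none).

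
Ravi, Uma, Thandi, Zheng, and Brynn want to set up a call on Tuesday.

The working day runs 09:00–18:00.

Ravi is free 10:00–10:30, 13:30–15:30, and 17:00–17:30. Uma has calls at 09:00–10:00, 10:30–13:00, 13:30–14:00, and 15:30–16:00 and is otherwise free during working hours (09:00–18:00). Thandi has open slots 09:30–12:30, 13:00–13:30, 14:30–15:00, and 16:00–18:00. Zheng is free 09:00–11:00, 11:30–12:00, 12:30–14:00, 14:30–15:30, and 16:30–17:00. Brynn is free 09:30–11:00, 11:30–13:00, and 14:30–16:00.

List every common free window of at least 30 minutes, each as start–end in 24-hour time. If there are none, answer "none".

10:00–10:30, 14:30–15:00

Uma free within 09:00–18:00: 10:00–10:30, 13:00–13:30, 14:00–15:30, 16:00–18:00.
Ravi ∩ Uma: 10:00–10:30, 14:00–15:30, 17:00–17:30.
Ravi ∩ Uma ∩ Thandi: 10:00–10:30, 14:30–15:00, 17:00–17:30.
Ravi ∩ Uma ∩ Thandi ∩ Zheng: 10:00–10:30, 14:30–15:00.
Ravi ∩ Uma ∩ Thandi ∩ Zheng ∩ Brynn: 10:00–10:30, 14:30–15:00.
Windows ≥ 30 min: 10:00–10:30, 14:30–15:00.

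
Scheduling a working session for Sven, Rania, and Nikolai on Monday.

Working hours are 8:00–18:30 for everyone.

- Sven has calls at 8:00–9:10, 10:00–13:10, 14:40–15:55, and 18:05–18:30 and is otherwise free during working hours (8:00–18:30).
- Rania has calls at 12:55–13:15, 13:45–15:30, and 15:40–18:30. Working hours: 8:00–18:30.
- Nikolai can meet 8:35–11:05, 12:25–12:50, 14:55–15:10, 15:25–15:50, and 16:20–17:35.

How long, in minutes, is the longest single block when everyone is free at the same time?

50 minutes

Sven free within 08:00–18:30: 09:10–10:00, 13:10–14:40, 15:55–18:05.
Rania free within 08:00–18:30: 08:00–12:55, 13:15–13:45, 15:30–15:40.
Sven ∩ Rania: 09:10–10:00, 13:15–13:45.
Sven ∩ Rania ∩ Nikolai: 09:10–10:00.
Single common window of 50 minutes.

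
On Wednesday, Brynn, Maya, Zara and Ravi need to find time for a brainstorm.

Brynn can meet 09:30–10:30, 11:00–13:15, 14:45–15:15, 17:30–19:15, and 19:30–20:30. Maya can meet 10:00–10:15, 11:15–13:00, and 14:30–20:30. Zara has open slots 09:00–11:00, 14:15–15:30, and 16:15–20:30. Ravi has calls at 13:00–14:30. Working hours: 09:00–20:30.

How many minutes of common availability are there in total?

Ravi free within 09:00–20:30: 09:00–13:00, 14:30–20:30.
Brynn ∩ Maya: 10:00–10:15, 11:15–13:00, 14:45–15:15, 17:30–19:15, 19:30–20:30.
Brynn ∩ Maya ∩ Zara: 10:00–10:15, 14:45–15:15, 17:30–19:15, 19:30–20:30.
Brynn ∩ Maya ∩ Zara ∩ Ravi: 10:00–10:15, 14:45–15:15, 17:30–19:15, 19:30–20:30.
Total common minutes: 15 + 30 + 105 + 60 = 210.

210 minutes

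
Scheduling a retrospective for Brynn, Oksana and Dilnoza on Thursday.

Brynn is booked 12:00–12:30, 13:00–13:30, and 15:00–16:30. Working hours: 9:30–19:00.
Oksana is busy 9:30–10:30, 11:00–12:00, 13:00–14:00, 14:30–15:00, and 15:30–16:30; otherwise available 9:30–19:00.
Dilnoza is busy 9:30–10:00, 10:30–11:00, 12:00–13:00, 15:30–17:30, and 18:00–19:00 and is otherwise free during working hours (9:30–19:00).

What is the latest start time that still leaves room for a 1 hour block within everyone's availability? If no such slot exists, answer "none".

Brynn free within 09:30–19:00: 09:30–12:00, 12:30–13:00, 13:30–15:00, 16:30–19:00.
Oksana free within 09:30–19:00: 10:30–11:00, 12:00–13:00, 14:00–14:30, 15:00–15:30, 16:30–19:00.
Dilnoza free within 09:30–19:00: 10:00–10:30, 11:00–12:00, 13:00–15:30, 17:30–18:00.
Brynn ∩ Oksana: 10:30–11:00, 12:30–13:00, 14:00–14:30, 16:30–19:00.
Brynn ∩ Oksana ∩ Dilnoza: 14:00–14:30, 17:30–18:00.
Windows ≥ 60 min: (none).

none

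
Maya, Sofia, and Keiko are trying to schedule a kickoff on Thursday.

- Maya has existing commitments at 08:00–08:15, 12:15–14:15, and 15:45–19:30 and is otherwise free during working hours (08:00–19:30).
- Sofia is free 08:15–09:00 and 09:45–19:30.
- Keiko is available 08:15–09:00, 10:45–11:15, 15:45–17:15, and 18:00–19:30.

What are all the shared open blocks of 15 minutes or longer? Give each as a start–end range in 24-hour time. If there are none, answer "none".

Maya free within 08:00–19:30: 08:15–12:15, 14:15–15:45.
Maya ∩ Sofia: 08:15–09:00, 09:45–12:15, 14:15–15:45.
Maya ∩ Sofia ∩ Keiko: 08:15–09:00, 10:45–11:15.
Windows ≥ 15 min: 08:15–09:00, 10:45–11:15.

08:15–09:00, 10:45–11:15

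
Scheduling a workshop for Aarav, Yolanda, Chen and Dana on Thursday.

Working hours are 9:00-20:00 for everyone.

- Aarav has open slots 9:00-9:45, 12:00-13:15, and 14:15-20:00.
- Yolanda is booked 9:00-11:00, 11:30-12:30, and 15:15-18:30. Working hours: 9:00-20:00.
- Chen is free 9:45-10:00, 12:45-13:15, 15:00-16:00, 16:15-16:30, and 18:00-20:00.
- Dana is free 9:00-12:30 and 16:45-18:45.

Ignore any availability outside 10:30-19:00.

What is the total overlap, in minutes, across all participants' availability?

Yolanda free within 09:00–20:00: 11:00–11:30, 12:30–15:15, 18:30–20:00.
Aarav ∩ Yolanda: 12:30–13:15, 14:15–15:15, 18:30–20:00.
Aarav ∩ Yolanda ∩ Chen: 12:45–13:15, 15:00–15:15, 18:30–20:00.
Aarav ∩ Yolanda ∩ Chen ∩ Dana: 18:30–18:45.
Restricted to 10:30–19:00: 18:30–18:45.
Total common minutes: 15.

15 minutes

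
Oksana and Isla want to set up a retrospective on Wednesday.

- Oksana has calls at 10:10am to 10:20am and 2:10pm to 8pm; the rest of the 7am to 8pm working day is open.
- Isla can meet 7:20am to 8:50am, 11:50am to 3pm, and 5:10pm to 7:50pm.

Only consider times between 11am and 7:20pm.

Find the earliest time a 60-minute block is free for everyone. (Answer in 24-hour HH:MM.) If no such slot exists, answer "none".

11:50

Oksana free within 07:00–20:00: 07:00–10:10, 10:20–14:10.
Oksana ∩ Isla: 07:20–08:50, 11:50–14:10.
Restricted to 11:00–19:20: 11:50–14:10.
Windows ≥ 60 min: 11:50–14:10.
Earliest such window starts at 11:50.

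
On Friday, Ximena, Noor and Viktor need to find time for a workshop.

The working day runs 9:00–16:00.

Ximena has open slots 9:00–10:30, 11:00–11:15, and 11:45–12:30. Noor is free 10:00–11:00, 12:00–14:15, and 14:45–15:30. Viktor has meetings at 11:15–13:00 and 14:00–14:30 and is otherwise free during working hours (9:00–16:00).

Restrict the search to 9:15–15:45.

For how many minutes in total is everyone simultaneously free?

Viktor free within 09:00–16:00: 09:00–11:15, 13:00–14:00, 14:30–16:00.
Ximena ∩ Noor: 10:00–10:30, 12:00–12:30.
Ximena ∩ Noor ∩ Viktor: 10:00–10:30.
Restricted to 09:15–15:45: 10:00–10:30.
Total common minutes: 30.

30 minutes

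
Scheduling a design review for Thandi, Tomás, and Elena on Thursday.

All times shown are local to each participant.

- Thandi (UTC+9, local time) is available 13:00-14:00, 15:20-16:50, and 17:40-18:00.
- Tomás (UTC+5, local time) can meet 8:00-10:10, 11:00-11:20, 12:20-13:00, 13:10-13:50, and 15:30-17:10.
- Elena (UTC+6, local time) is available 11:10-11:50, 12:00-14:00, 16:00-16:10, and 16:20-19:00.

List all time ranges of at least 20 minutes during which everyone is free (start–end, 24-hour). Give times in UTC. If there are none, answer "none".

Thandi → UTC: 04:00–05:00, 06:20–07:50, 08:40–09:00.
Tomás → UTC: 03:00–05:10, 06:00–06:20, 07:20–08:00, 08:10–08:50, 10:30–12:10.
Elena → UTC: 05:10–05:50, 06:00–08:00, 10:00–10:10, 10:20–13:00.
Thandi ∩ Tomás: 04:00–05:00, 07:20–07:50, 08:40–08:50.
Thandi ∩ Tomás ∩ Elena: 07:20–07:50.
Windows ≥ 20 min: 07:20–07:50.

07:20–07:50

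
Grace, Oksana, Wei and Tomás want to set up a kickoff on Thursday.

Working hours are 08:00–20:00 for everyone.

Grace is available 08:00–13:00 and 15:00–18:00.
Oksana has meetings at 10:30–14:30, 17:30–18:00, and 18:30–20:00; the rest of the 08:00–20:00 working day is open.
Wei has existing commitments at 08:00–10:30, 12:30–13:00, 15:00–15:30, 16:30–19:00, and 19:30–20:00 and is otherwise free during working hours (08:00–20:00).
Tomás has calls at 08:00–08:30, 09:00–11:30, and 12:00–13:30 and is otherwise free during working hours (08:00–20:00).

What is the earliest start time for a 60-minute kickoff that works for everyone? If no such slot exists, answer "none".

Oksana free within 08:00–20:00: 08:00–10:30, 14:30–17:30, 18:00–18:30.
Wei free within 08:00–20:00: 10:30–12:30, 13:00–15:00, 15:30–16:30, 19:00–19:30.
Tomás free within 08:00–20:00: 08:30–09:00, 11:30–12:00, 13:30–20:00.
Grace ∩ Oksana: 08:00–10:30, 15:00–17:30.
Grace ∩ Oksana ∩ Wei: 15:30–16:30.
Grace ∩ Oksana ∩ Wei ∩ Tomás: 15:30–16:30.
Windows ≥ 60 min: 15:30–16:30.
Earliest such window starts at 15:30.

15:30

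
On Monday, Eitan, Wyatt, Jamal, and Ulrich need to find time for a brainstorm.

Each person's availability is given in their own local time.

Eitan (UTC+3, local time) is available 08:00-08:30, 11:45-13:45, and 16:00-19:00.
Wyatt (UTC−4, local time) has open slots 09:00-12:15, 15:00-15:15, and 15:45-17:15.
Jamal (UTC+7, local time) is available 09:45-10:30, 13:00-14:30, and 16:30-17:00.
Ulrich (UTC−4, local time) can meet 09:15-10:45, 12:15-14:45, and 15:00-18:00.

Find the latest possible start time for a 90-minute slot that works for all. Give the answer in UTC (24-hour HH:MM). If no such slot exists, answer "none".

Eitan → UTC: 05:00–05:30, 08:45–10:45, 13:00–16:00.
Wyatt → UTC: 13:00–16:15, 19:00–19:15, 19:45–21:15.
Jamal → UTC: 02:45–03:30, 06:00–07:30, 09:30–10:00.
Ulrich → UTC: 13:15–14:45, 16:15–18:45, 19:00–22:00.
Eitan ∩ Wyatt: 13:00–16:00.
Eitan ∩ Wyatt ∩ Jamal: (none).
Eitan ∩ Wyatt ∩ Jamal ∩ Ulrich: (none).
Windows ≥ 90 min: (none).

none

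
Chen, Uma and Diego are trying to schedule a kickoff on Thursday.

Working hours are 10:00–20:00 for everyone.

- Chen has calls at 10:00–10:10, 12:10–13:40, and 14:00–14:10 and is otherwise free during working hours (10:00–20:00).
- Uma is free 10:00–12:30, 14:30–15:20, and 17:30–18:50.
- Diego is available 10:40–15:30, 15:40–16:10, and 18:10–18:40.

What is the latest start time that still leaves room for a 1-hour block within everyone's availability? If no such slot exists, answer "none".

11:10

Chen free within 10:00–20:00: 10:10–12:10, 13:40–14:00, 14:10–20:00.
Chen ∩ Uma: 10:10–12:10, 14:30–15:20, 17:30–18:50.
Chen ∩ Uma ∩ Diego: 10:40–12:10, 14:30–15:20, 18:10–18:40.
Windows ≥ 60 min: 10:40–12:10.
Latest start in the last window 10:40–12:10 is 12:10 − 60 min = 11:10.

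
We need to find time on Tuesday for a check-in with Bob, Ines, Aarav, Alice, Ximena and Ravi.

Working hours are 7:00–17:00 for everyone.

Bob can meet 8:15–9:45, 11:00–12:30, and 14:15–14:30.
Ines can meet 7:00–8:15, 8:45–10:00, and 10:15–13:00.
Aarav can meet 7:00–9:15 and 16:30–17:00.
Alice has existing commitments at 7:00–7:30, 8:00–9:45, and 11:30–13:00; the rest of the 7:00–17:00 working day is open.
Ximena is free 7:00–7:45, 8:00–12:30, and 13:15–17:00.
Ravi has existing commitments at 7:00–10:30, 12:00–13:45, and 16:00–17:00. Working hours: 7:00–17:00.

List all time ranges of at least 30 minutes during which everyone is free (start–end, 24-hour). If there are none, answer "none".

Alice free within 07:00–17:00: 07:30–08:00, 09:45–11:30, 13:00–17:00.
Ravi free within 07:00–17:00: 10:30–12:00, 13:45–16:00.
Bob ∩ Ines: 08:45–09:45, 11:00–12:30.
Bob ∩ Ines ∩ Aarav: 08:45–09:15.
Bob ∩ Ines ∩ Aarav ∩ Alice: (none).
Bob ∩ Ines ∩ Aarav ∩ Alice ∩ Ximena: (none).
Bob ∩ Ines ∩ Aarav ∩ Alice ∩ Ximena ∩ Ravi: (none).
Windows ≥ 30 min: (none).

none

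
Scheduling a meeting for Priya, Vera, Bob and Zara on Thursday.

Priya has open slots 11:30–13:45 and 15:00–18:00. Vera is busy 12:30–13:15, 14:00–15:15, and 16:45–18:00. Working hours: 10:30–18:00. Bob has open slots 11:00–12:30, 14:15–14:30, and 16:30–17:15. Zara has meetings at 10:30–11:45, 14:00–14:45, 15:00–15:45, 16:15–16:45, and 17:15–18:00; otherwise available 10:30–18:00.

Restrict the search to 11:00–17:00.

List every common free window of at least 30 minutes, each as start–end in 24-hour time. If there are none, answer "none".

11:45–12:30

Vera free within 10:30–18:00: 10:30–12:30, 13:15–14:00, 15:15–16:45.
Zara free within 10:30–18:00: 11:45–14:00, 14:45–15:00, 15:45–16:15, 16:45–17:15.
Priya ∩ Vera: 11:30–12:30, 13:15–13:45, 15:15–16:45.
Priya ∩ Vera ∩ Bob: 11:30–12:30, 16:30–16:45.
Priya ∩ Vera ∩ Bob ∩ Zara: 11:45–12:30.
Restricted to 11:00–17:00: 11:45–12:30.
Windows ≥ 30 min: 11:45–12:30.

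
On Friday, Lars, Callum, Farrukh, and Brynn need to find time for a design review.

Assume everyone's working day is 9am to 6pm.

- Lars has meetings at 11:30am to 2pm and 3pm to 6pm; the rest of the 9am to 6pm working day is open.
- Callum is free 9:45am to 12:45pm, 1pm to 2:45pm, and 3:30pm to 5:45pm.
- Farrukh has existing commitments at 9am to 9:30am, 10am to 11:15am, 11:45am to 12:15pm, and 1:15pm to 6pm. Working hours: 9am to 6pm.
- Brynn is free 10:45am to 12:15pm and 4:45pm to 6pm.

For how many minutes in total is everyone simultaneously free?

Lars free within 09:00–18:00: 09:00–11:30, 14:00–15:00.
Farrukh free within 09:00–18:00: 09:30–10:00, 11:15–11:45, 12:15–13:15.
Lars ∩ Callum: 09:45–11:30, 14:00–14:45.
Lars ∩ Callum ∩ Farrukh: 09:45–10:00, 11:15–11:30.
Lars ∩ Callum ∩ Farrukh ∩ Brynn: 11:15–11:30.
Total common minutes: 15.

15 minutes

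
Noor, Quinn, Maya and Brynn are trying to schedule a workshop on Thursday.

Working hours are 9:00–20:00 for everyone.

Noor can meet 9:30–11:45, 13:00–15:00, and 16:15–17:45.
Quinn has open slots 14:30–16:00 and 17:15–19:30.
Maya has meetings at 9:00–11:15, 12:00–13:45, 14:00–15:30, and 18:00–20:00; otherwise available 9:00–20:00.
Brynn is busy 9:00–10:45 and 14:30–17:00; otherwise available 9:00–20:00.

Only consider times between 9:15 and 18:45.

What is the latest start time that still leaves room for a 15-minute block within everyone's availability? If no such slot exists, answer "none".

Maya free within 09:00–20:00: 11:15–12:00, 13:45–14:00, 15:30–18:00.
Brynn free within 09:00–20:00: 10:45–14:30, 17:00–20:00.
Noor ∩ Quinn: 14:30–15:00, 17:15–17:45.
Noor ∩ Quinn ∩ Maya: 17:15–17:45.
Noor ∩ Quinn ∩ Maya ∩ Brynn: 17:15–17:45.
Restricted to 09:15–18:45: 17:15–17:45.
Windows ≥ 15 min: 17:15–17:45.
Latest start in the last window 17:15–17:45 is 17:45 − 15 min = 17:30.

17:30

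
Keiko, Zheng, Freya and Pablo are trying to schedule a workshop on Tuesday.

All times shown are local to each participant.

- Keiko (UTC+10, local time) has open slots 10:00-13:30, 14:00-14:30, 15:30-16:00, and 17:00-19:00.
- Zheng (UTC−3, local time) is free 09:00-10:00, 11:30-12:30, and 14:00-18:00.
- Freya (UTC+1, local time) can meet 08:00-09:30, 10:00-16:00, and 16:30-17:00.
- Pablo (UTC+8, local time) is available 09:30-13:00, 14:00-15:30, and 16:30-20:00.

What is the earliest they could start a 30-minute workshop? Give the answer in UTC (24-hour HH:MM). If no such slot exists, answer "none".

none

Keiko → UTC: 00:00–03:30, 04:00–04:30, 05:30–06:00, 07:00–09:00.
Zheng → UTC: 12:00–13:00, 14:30–15:30, 17:00–21:00.
Freya → UTC: 07:00–08:30, 09:00–15:00, 15:30–16:00.
Pablo → UTC: 01:30–05:00, 06:00–07:30, 08:30–12:00.
Keiko ∩ Zheng: (none).
Keiko ∩ Zheng ∩ Freya: (none).
Keiko ∩ Zheng ∩ Freya ∩ Pablo: (none).
Windows ≥ 30 min: (none).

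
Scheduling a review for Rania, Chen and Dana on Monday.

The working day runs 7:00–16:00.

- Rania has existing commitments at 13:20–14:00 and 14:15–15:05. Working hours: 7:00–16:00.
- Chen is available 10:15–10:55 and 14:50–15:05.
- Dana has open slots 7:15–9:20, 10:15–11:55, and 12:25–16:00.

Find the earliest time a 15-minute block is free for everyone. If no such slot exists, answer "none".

10:15

Rania free within 07:00–16:00: 07:00–13:20, 14:00–14:15, 15:05–16:00.
Rania ∩ Chen: 10:15–10:55.
Rania ∩ Chen ∩ Dana: 10:15–10:55.
Windows ≥ 15 min: 10:15–10:55.
Earliest such window starts at 10:15.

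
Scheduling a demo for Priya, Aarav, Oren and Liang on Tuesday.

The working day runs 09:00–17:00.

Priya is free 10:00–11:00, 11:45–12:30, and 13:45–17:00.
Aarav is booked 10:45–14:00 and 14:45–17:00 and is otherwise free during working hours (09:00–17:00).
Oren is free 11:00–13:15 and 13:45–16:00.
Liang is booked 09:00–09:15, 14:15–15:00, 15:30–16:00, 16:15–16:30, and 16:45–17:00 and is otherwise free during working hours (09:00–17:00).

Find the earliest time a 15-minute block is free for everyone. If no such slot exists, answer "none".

14:00

Aarav free within 09:00–17:00: 09:00–10:45, 14:00–14:45.
Liang free within 09:00–17:00: 09:15–14:15, 15:00–15:30, 16:00–16:15, 16:30–16:45.
Priya ∩ Aarav: 10:00–10:45, 14:00–14:45.
Priya ∩ Aarav ∩ Oren: 14:00–14:45.
Priya ∩ Aarav ∩ Oren ∩ Liang: 14:00–14:15.
Windows ≥ 15 min: 14:00–14:15.
Earliest such window starts at 14:00.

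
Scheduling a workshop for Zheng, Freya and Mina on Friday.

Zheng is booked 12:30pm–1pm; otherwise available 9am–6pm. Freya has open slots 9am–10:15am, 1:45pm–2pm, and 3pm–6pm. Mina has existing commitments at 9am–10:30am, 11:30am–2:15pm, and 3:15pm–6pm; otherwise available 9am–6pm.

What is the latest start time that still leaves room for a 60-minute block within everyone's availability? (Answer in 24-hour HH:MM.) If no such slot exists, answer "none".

none

Zheng free within 09:00–18:00: 09:00–12:30, 13:00–18:00.
Mina free within 09:00–18:00: 10:30–11:30, 14:15–15:15.
Zheng ∩ Freya: 09:00–10:15, 13:45–14:00, 15:00–18:00.
Zheng ∩ Freya ∩ Mina: 15:00–15:15.
Windows ≥ 60 min: (none).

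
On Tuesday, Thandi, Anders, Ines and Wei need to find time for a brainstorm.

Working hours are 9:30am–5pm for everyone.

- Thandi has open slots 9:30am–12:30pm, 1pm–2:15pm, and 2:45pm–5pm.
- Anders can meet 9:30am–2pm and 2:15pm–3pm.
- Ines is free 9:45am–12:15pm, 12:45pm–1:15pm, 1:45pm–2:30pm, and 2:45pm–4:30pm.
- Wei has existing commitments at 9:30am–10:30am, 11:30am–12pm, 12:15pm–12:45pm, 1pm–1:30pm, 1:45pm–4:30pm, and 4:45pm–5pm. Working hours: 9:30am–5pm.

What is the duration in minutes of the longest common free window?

Wei free within 09:30–17:00: 10:30–11:30, 12:00–12:15, 12:45–13:00, 13:30–13:45, 16:30–16:45.
Thandi ∩ Anders: 09:30–12:30, 13:00–14:00, 14:45–15:00.
Thandi ∩ Anders ∩ Ines: 09:45–12:15, 13:00–13:15, 13:45–14:00, 14:45–15:00.
Thandi ∩ Anders ∩ Ines ∩ Wei: 10:30–11:30, 12:00–12:15.
Common window lengths: 60, 15 min; longest is 60.

60 minutes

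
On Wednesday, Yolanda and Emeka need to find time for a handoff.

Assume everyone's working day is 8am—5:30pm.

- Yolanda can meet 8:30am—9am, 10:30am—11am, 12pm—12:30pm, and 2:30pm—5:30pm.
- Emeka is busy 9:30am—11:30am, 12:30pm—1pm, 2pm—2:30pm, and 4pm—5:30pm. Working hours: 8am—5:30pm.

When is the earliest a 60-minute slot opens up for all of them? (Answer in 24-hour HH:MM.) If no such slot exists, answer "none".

Emeka free within 08:00–17:30: 08:00–09:30, 11:30–12:30, 13:00–14:00, 14:30–16:00.
Yolanda ∩ Emeka: 08:30–09:00, 12:00–12:30, 14:30–16:00.
Windows ≥ 60 min: 14:30–16:00.
Earliest such window starts at 14:30.

14:30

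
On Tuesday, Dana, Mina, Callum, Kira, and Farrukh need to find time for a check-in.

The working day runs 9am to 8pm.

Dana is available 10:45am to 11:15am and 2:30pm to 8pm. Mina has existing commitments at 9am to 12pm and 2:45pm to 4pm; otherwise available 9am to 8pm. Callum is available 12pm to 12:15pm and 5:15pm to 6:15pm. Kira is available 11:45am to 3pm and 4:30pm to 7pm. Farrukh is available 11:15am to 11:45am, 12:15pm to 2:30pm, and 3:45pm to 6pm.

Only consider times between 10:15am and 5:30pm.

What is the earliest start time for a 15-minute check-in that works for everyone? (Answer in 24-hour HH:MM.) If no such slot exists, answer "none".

Mina free within 09:00–20:00: 12:00–14:45, 16:00–20:00.
Dana ∩ Mina: 14:30–14:45, 16:00–20:00.
Dana ∩ Mina ∩ Callum: 17:15–18:15.
Dana ∩ Mina ∩ Callum ∩ Kira: 17:15–18:15.
Dana ∩ Mina ∩ Callum ∩ Kira ∩ Farrukh: 17:15–18:00.
Restricted to 10:15–17:30: 17:15–17:30.
Windows ≥ 15 min: 17:15–17:30.
Earliest such window starts at 17:15.

17:15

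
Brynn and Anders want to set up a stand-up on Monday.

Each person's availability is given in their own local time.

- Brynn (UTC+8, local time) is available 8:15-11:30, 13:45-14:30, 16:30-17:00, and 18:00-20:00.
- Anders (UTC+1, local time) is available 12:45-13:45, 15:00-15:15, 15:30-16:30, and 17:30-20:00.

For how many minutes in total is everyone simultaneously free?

15 minutes

Brynn → UTC: 00:15–03:30, 05:45–06:30, 08:30–09:00, 10:00–12:00.
Anders → UTC: 11:45–12:45, 14:00–14:15, 14:30–15:30, 16:30–19:00.
Brynn ∩ Anders: 11:45–12:00.
Total common minutes: 15.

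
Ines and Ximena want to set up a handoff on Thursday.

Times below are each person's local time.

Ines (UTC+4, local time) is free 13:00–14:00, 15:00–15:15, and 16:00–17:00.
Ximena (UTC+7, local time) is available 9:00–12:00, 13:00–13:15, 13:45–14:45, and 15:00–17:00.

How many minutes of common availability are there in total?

60 minutes

Ines → UTC: 09:00–10:00, 11:00–11:15, 12:00–13:00.
Ximena → UTC: 02:00–05:00, 06:00–06:15, 06:45–07:45, 08:00–10:00.
Ines ∩ Ximena: 09:00–10:00.
Total common minutes: 60.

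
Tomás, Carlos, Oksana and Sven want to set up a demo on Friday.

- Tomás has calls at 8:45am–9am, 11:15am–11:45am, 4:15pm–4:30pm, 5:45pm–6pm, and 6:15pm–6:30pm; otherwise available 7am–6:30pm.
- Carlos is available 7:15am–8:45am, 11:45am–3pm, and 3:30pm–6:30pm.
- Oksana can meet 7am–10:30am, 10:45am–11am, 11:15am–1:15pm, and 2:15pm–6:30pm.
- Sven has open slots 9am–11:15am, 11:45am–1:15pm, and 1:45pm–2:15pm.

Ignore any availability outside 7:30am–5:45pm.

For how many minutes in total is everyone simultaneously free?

Tomás free within 07:00–18:30: 07:00–08:45, 09:00–11:15, 11:45–16:15, 16:30–17:45, 18:00–18:15.
Tomás ∩ Carlos: 07:15–08:45, 11:45–15:00, 15:30–16:15, 16:30–17:45, 18:00–18:15.
Tomás ∩ Carlos ∩ Oksana: 07:15–08:45, 11:45–13:15, 14:15–15:00, 15:30–16:15, 16:30–17:45, 18:00–18:15.
Tomás ∩ Carlos ∩ Oksana ∩ Sven: 11:45–13:15.
Restricted to 07:30–17:45: 11:45–13:15.
Total common minutes: 90.

90 minutes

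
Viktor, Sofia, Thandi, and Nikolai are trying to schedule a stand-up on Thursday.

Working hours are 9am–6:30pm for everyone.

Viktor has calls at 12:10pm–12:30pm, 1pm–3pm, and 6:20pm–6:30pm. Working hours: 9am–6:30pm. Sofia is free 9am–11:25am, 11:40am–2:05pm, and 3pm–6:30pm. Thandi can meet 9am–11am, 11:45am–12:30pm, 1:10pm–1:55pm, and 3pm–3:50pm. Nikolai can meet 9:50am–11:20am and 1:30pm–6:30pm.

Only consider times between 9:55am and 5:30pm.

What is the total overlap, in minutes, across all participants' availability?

115 minutes

Viktor free within 09:00–18:30: 09:00–12:10, 12:30–13:00, 15:00–18:20.
Viktor ∩ Sofia: 09:00–11:25, 11:40–12:10, 12:30–13:00, 15:00–18:20.
Viktor ∩ Sofia ∩ Thandi: 09:00–11:00, 11:45–12:10, 15:00–15:50.
Viktor ∩ Sofia ∩ Thandi ∩ Nikolai: 09:50–11:00, 15:00–15:50.
Restricted to 09:55–17:30: 09:55–11:00, 15:00–15:50.
Total common minutes: 65 + 50 = 115.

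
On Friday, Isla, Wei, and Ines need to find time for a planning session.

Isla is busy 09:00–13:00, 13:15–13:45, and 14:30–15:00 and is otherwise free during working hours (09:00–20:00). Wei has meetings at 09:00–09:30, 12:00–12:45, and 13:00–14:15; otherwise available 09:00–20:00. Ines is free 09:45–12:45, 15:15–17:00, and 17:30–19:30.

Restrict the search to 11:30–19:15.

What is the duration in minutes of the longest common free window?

Isla free within 09:00–20:00: 13:00–13:15, 13:45–14:30, 15:00–20:00.
Wei free within 09:00–20:00: 09:30–12:00, 12:45–13:00, 14:15–20:00.
Isla ∩ Wei: 14:15–14:30, 15:00–20:00.
Isla ∩ Wei ∩ Ines: 15:15–17:00, 17:30–19:30.
Restricted to 11:30–19:15: 15:15–17:00, 17:30–19:15.
Common window lengths: 105, 105 min; longest is 105.

105 minutes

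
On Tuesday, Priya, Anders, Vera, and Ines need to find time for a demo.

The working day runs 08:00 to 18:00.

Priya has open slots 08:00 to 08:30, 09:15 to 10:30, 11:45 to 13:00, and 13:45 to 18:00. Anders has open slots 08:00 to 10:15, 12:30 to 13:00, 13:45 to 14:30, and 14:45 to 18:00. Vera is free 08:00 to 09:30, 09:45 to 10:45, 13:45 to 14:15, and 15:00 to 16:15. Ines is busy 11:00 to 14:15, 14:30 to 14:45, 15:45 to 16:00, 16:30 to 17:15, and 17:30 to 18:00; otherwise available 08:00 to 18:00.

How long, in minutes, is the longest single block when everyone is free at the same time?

45 minutes

Ines free within 08:00–18:00: 08:00–11:00, 14:15–14:30, 14:45–15:45, 16:00–16:30, 17:15–17:30.
Priya ∩ Anders: 08:00–08:30, 09:15–10:15, 12:30–13:00, 13:45–14:30, 14:45–18:00.
Priya ∩ Anders ∩ Vera: 08:00–08:30, 09:15–09:30, 09:45–10:15, 13:45–14:15, 15:00–16:15.
Priya ∩ Anders ∩ Vera ∩ Ines: 08:00–08:30, 09:15–09:30, 09:45–10:15, 15:00–15:45, 16:00–16:15.
Common window lengths: 30, 15, 30, 45, 15 min; longest is 45.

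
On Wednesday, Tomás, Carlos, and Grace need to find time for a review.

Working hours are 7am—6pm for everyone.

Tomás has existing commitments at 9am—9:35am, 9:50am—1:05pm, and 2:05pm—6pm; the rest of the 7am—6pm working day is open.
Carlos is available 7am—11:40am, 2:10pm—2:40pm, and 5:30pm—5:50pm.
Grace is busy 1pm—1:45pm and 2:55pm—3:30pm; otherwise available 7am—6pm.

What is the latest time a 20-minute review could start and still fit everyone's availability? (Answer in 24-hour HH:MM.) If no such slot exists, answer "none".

08:40

Tomás free within 07:00–18:00: 07:00–09:00, 09:35–09:50, 13:05–14:05.
Grace free within 07:00–18:00: 07:00–13:00, 13:45–14:55, 15:30–18:00.
Tomás ∩ Carlos: 07:00–09:00, 09:35–09:50.
Tomás ∩ Carlos ∩ Grace: 07:00–09:00, 09:35–09:50.
Windows ≥ 20 min: 07:00–09:00.
Latest start in the last window 07:00–09:00 is 09:00 − 20 min = 08:40.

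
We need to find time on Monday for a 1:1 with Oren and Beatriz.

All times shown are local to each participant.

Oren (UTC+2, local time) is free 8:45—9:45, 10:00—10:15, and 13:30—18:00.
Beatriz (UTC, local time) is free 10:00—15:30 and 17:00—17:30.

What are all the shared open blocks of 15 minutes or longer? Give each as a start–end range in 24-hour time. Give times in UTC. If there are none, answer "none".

11:30–15:30

Oren → UTC: 06:45–07:45, 08:00–08:15, 11:30–16:00.
Beatriz → UTC: 10:00–15:30, 17:00–17:30.
Oren ∩ Beatriz: 11:30–15:30.
Windows ≥ 15 min: 11:30–15:30.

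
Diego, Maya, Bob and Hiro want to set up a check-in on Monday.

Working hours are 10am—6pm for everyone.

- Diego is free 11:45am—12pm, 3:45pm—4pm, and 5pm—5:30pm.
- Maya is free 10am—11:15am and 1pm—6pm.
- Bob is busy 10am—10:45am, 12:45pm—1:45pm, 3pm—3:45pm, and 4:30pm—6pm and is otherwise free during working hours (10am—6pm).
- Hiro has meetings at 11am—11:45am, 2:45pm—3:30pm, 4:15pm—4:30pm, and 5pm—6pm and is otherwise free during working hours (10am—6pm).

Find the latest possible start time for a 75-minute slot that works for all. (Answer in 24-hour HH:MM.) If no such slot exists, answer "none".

none

Bob free within 10:00–18:00: 10:45–12:45, 13:45–15:00, 15:45–16:30.
Hiro free within 10:00–18:00: 10:00–11:00, 11:45–14:45, 15:30–16:15, 16:30–17:00.
Diego ∩ Maya: 15:45–16:00, 17:00–17:30.
Diego ∩ Maya ∩ Bob: 15:45–16:00.
Diego ∩ Maya ∩ Bob ∩ Hiro: 15:45–16:00.
Windows ≥ 75 min: (none).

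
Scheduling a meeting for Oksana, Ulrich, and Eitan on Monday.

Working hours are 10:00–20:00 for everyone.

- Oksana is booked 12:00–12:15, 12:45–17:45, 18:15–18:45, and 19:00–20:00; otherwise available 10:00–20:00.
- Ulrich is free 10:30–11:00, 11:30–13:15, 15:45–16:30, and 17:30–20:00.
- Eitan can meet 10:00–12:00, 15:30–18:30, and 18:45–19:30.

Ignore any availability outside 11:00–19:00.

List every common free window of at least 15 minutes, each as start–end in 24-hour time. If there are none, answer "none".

Oksana free within 10:00–20:00: 10:00–12:00, 12:15–12:45, 17:45–18:15, 18:45–19:00.
Oksana ∩ Ulrich: 10:30–11:00, 11:30–12:00, 12:15–12:45, 17:45–18:15, 18:45–19:00.
Oksana ∩ Ulrich ∩ Eitan: 10:30–11:00, 11:30–12:00, 17:45–18:15, 18:45–19:00.
Restricted to 11:00–19:00: 11:30–12:00, 17:45–18:15, 18:45–19:00.
Windows ≥ 15 min: 11:30–12:00, 17:45–18:15, 18:45–19:00.

11:30–12:00, 17:45–18:15, 18:45–19:00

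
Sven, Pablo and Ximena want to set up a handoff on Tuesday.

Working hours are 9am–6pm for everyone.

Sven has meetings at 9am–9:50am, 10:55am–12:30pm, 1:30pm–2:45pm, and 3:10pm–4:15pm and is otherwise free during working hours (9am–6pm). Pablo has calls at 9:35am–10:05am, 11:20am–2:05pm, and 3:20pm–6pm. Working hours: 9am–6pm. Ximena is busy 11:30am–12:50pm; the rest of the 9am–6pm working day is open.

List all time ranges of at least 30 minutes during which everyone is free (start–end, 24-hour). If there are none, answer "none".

10:05–10:55

Sven free within 09:00–18:00: 09:50–10:55, 12:30–13:30, 14:45–15:10, 16:15–18:00.
Pablo free within 09:00–18:00: 09:00–09:35, 10:05–11:20, 14:05–15:20.
Ximena free within 09:00–18:00: 09:00–11:30, 12:50–18:00.
Sven ∩ Pablo: 10:05–10:55, 14:45–15:10.
Sven ∩ Pablo ∩ Ximena: 10:05–10:55, 14:45–15:10.
Windows ≥ 30 min: 10:05–10:55.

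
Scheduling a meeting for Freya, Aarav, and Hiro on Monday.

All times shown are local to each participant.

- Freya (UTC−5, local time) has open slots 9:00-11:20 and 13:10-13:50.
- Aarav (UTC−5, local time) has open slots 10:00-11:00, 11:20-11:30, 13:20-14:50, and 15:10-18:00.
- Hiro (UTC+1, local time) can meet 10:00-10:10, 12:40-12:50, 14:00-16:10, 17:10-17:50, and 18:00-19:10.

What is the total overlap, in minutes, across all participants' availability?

10 minutes

Freya → UTC: 14:00–16:20, 18:10–18:50.
Aarav → UTC: 15:00–16:00, 16:20–16:30, 18:20–19:50, 20:10–23:00.
Hiro → UTC: 09:00–09:10, 11:40–11:50, 13:00–15:10, 16:10–16:50, 17:00–18:10.
Freya ∩ Aarav: 15:00–16:00, 18:20–18:50.
Freya ∩ Aarav ∩ Hiro: 15:00–15:10.
Total common minutes: 10.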